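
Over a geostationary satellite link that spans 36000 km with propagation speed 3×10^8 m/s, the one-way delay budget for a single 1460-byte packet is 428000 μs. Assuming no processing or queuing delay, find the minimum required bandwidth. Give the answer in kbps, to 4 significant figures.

37.92 kbps

L = 11680 bits.
Propagation delay = 36000000 / 300000000 = 120000 μs.
Transmission budget = 428000 − 120000 = 308000 μs.
R ≥ L / t_tx = 11680 bits / 0.308 s = 37.92 kbps.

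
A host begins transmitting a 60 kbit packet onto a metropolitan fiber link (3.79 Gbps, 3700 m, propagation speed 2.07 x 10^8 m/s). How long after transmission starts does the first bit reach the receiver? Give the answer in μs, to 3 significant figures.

17.9 μs

First bit experiences only propagation delay: d/s = 3700/2.07e+08 = 17.9 μs.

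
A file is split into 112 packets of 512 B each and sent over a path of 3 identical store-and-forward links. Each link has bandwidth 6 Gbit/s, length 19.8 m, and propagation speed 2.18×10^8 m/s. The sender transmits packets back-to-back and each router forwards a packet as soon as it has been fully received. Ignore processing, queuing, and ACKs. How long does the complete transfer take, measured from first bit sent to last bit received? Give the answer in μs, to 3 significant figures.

78.1 μs

Per-hop transmission t_tx = L/R = 4096/6000000000 = 0.682667 μs.
Per-hop propagation t_prop = 19.8/2.18e+08 = 0.0908257 μs.
Pipeline fill: first packet needs 3·t_tx to clear all hops; remaining 111 packets each add one t_tx.
Total = (3+112-1)·t_tx + 3·t_prop = 114·0.682667 + 3·0.0908257 = 78.1 μs.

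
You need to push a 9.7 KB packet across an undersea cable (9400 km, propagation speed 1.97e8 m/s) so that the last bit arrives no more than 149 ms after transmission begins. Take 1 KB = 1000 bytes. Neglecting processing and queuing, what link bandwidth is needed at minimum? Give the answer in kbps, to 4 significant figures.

766.2 kbps

L = 77600 bits.
Propagation delay = 9400000 / 197000000 = 47.7157 ms.
Transmission budget = 149 − 47.7157 = 101.284 ms.
R ≥ L / t_tx = 77600 bits / 0.101284 s = 766.2 kbps.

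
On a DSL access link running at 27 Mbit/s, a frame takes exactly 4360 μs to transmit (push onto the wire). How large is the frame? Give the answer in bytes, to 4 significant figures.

14720 bytes

L = R × t_tx = 27000000 b/s × 0.00436 s = 117720 bits.
In bytes: 117720 / 8 = 14720 bytes.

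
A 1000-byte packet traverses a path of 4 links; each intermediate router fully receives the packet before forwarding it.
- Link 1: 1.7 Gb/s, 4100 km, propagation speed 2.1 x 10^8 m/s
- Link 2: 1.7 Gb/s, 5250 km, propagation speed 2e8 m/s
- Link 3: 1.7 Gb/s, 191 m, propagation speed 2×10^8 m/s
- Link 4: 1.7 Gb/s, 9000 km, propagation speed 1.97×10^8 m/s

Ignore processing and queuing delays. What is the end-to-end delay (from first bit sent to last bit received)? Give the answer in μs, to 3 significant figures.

L = 1000 × 8 = 8000 bits.
Transmission delay per hop = L/R = 8000/1700000000 = 4.70588 μs; 4 hops → 18.8235 μs.
Propagation delays (d/s per hop): 19523.8, 26250, 0.955, 45685.3 μs; sum = 91460 μs.
End-to-end = 91500 μs.

91500 μs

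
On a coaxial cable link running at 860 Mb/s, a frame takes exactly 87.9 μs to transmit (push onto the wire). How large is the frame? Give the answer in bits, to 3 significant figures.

L = R × t_tx = 860000000 b/s × 8.79e-05 s = 75594 bits.

75600 bits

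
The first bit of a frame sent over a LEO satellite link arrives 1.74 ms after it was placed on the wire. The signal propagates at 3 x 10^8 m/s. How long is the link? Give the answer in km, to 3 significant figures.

d = s × t_prop = 300000000 × 0.00174 = 522 km.

522 km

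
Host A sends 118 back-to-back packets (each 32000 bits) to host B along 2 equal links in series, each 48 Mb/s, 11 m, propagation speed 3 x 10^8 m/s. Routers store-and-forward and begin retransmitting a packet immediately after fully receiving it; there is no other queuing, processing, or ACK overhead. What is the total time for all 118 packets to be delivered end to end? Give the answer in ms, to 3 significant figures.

Per-hop transmission t_tx = L/R = 32000/48000000 = 0.666667 ms.
Per-hop propagation t_prop = 11/300000000 = 3.66667e-05 ms.
Pipeline fill: first packet needs 2·t_tx to clear all hops; remaining 117 packets each add one t_tx.
Total = (2+118-1)·t_tx + 2·t_prop = 119·0.666667 + 2·3.66667e-05 = 79.3 ms.

79.3 ms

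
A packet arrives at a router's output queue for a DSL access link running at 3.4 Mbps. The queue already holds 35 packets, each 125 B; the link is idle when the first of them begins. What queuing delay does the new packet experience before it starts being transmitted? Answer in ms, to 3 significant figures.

Each queued packet: L/R = 1000/3400000 = 0.294118 ms.
35 queued → 10.2941 ms.
Queuing delay = 10.3 ms.

10.3 ms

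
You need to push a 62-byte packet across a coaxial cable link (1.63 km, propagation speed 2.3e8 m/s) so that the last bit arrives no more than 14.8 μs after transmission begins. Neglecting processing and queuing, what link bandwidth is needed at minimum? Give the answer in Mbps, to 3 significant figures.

L = 496 bits.
Propagation delay = 1630 / 2.3e+08 = 7.08696 μs.
Transmission budget = 14.8 − 7.08696 = 7.71304 μs.
R ≥ L / t_tx = 496 bits / 7.71304e-06 s = 64.3 Mbps.

64.3 Mbps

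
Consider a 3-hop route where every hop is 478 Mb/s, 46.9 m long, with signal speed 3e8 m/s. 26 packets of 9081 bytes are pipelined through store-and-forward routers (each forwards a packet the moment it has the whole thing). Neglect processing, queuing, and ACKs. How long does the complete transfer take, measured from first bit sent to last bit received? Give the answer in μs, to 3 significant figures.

4260 μs

Per-hop transmission t_tx = L/R = 72648/478000000 = 151.983 μs.
Per-hop propagation t_prop = 46.9/300000000 = 0.156333 μs.
Pipeline fill: first packet needs 3·t_tx to clear all hops; remaining 25 packets each add one t_tx.
Total = (3+26-1)·t_tx + 3·t_prop = 28·151.983 + 3·0.156333 = 4260 μs.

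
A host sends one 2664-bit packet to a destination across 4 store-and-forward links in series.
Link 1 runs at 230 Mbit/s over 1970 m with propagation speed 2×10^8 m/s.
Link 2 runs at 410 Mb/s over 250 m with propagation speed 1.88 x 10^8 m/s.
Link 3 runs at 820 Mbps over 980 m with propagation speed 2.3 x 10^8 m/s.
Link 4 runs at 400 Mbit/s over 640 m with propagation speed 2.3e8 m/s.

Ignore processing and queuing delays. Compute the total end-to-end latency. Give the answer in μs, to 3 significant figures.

46.2 μs

Transmission delays (L/R per hop): 11.5826, 6.49756, 3.24878, 6.66 μs; sum = 27.989 μs.
Propagation delays (d/s per hop): 9.85, 1.32979, 4.26087, 2.78261 μs; sum = 18.2233 μs.
End-to-end = 46.2 μs.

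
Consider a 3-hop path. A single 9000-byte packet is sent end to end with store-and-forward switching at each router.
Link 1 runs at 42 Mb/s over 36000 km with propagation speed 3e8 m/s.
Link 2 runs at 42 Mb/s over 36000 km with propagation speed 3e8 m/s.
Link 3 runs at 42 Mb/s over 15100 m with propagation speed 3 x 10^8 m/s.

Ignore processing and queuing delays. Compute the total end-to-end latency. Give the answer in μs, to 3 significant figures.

245000 μs

L = 9000 × 8 = 72000 bits.
Transmission delay per hop = L/R = 72000/42000000 = 1714.29 μs; 3 hops → 5142.86 μs.
Propagation delays (d/s per hop): 120000, 120000, 50.3333 μs; sum = 240050 μs.
End-to-end = 245000 μs.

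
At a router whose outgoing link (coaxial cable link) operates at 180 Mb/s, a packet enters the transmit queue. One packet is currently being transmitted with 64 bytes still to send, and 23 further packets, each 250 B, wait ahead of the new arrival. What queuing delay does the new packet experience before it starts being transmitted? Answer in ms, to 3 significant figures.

Each queued packet: L/R = 2000/180000000 = 0.0111111 ms.
23 queued → 0.255556 ms.
Plus remaining 512 bits of current packet: 0.00284444 ms.
Queuing delay = 0.258 ms.

0.258 ms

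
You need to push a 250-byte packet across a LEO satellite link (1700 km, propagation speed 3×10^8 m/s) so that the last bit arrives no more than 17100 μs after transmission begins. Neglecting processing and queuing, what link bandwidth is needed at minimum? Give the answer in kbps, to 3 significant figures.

L = 2000 bits.
Propagation delay = 1700000 / 300000000 = 5666.67 μs.
Transmission budget = 17100 − 5666.67 = 11433.3 μs.
R ≥ L / t_tx = 2000 bits / 0.0114333 s = 175 kbps.

175 kbps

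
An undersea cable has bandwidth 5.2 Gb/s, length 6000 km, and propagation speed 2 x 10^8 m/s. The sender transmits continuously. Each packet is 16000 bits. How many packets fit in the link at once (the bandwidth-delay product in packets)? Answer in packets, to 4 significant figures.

Propagation delay = 6000000 / 200000000 = 0.03 s.
BDP = R × t_prop = 5200000000 × 0.03 = 156000000 bits.
In packets of 16000 bits: 9750 packets.

9750 packets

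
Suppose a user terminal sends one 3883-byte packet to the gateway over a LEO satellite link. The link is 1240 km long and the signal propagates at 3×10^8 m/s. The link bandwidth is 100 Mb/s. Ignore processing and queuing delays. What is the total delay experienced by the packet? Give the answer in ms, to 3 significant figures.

4.44 ms

L = 3883 × 8 = 31064 bits.
Transmission delay = L/R = 31064 / 100000000 = 0.31064 ms.
Propagation delay = d/s = 1240000 m / 300000000 m/s = 4.13333 ms.
Total = 4.44 ms.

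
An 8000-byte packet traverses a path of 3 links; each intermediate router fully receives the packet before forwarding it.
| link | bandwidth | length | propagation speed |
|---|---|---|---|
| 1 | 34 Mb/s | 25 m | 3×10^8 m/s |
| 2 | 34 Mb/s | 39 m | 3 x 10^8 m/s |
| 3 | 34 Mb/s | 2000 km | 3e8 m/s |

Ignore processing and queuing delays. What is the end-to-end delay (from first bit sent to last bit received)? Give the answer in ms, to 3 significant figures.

12.3 ms

L = 8000 × 8 = 64000 bits.
Transmission delay per hop = L/R = 64000/34000000 = 1.88235 ms; 3 hops → 5.64706 ms.
Propagation delays (d/s per hop): 8.33333e-05, 0.00013, 6.66667 ms; sum = 6.66688 ms.
End-to-end = 12.3 ms.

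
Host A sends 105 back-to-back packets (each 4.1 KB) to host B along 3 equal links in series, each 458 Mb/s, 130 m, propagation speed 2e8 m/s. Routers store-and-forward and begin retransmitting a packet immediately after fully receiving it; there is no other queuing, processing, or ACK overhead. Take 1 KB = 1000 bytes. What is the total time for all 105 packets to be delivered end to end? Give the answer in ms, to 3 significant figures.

7.66 ms

Per-hop transmission t_tx = L/R = 32800/458000000 = 0.0716157 ms.
Per-hop propagation t_prop = 130/200000000 = 0.00065 ms.
Pipeline fill: first packet needs 3·t_tx to clear all hops; remaining 104 packets each add one t_tx.
Total = (3+105-1)·t_tx + 3·t_prop = 107·0.0716157 + 3·0.00065 = 7.66 ms.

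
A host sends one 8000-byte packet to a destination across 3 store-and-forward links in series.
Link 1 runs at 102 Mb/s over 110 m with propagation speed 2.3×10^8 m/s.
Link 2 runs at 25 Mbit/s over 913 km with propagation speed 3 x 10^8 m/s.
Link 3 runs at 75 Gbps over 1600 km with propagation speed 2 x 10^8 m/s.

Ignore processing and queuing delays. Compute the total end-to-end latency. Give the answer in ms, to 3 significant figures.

14.2 ms

L = 8000 × 8 = 64000 bits.
Transmission delays (L/R per hop): 0.627451, 2.56, 0.000853333 ms; sum = 3.1883 ms.
Propagation delays (d/s per hop): 0.000478261, 3.04333, 8 ms; sum = 11.0438 ms.
End-to-end = 14.2 ms.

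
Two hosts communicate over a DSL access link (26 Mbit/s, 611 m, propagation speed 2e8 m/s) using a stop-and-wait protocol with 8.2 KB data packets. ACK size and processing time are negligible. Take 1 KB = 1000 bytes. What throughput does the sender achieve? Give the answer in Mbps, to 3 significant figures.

25.9 Mbps

t_tx = L/R = 65600/26000000 = 0.00252308 s.
t_prop = 611/200000000 = 3.055e-06 s; RTT = 6.11e-06 s.
Cycle = t_tx + RTT = 0.00252919 s.
Throughput = L / cycle = 65600 / 0.00252919 = 25.9 Mbps.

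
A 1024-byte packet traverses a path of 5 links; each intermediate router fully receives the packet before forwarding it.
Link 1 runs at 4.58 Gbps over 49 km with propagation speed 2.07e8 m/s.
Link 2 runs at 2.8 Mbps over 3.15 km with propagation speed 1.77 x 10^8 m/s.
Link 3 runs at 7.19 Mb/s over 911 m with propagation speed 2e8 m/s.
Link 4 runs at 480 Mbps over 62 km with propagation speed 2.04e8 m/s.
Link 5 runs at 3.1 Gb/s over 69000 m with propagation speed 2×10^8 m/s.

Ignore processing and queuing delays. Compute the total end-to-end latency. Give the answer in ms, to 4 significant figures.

4.995 ms

L = 1024 × 8 = 8192 bits.
Transmission delays (L/R per hop): 0.00178865, 2.92571, 1.13936, 0.0170667, 0.00264258 ms; sum = 4.08657 ms.
Propagation delays (d/s per hop): 0.236715, 0.0177966, 0.004555, 0.303922, 0.345 ms; sum = 0.907988 ms.
End-to-end = 4.995 ms.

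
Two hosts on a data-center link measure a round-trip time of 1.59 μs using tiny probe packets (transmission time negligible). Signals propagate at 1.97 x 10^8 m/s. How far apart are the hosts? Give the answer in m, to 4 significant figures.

One-way propagation = RTT/2 = 0.795 μs.
d = s × t = 197000000 × 7.95e-07 = 156.6 m.

156.6 m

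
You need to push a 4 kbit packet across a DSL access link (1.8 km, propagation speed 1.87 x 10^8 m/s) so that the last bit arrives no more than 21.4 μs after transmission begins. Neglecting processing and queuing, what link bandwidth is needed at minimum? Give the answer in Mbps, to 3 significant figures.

Propagation delay = 1800 / 187000000 = 9.62567 μs.
Transmission budget = 21.4 − 9.62567 = 11.7743 μs.
R ≥ L / t_tx = 4000 bits / 1.17743e-05 s = 340 Mbps.

340 Mbps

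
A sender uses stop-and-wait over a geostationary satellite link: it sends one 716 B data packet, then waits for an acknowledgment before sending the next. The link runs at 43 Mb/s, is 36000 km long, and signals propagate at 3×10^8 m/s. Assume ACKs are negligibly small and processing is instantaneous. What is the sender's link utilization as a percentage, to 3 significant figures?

t_tx = L/R = 5728/43000000 = 0.000133209 s.
t_prop = 36000000/300000000 = 0.12 s; RTT = 0.24 s.
Cycle = t_tx + RTT = 0.240133 s.
Utilization = t_tx / cycle = 0.000133209/0.240133 = 0.0555 %.

0.0555 %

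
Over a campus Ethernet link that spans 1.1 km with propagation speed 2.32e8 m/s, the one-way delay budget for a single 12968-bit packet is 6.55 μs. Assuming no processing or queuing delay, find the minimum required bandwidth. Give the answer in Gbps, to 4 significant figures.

Propagation delay = 1100 / 2.32e+08 = 4.74138 μs.
Transmission budget = 6.55 − 4.74138 = 1.80862 μs.
R ≥ L / t_tx = 12968 bits / 1.80862e-06 s = 7.170 Gbps.

7.170 Gbps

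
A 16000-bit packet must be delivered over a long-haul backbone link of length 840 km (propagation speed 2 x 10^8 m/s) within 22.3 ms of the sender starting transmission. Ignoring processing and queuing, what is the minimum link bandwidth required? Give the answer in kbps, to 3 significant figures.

884 kbps

Propagation delay = 840000 / 200000000 = 4.2 ms.
Transmission budget = 22.3 − 4.2 = 18.1 ms.
R ≥ L / t_tx = 16000 bits / 0.0181 s = 884 kbps.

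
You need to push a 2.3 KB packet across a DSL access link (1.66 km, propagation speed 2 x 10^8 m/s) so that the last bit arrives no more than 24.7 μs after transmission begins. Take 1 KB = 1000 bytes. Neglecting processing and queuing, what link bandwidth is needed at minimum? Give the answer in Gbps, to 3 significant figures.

1.12 Gbps

L = 18400 bits.
Propagation delay = 1660 / 200000000 = 8.3 μs.
Transmission budget = 24.7 − 8.3 = 16.4 μs.
R ≥ L / t_tx = 18400 bits / 1.64e-05 s = 1.12 Gbps.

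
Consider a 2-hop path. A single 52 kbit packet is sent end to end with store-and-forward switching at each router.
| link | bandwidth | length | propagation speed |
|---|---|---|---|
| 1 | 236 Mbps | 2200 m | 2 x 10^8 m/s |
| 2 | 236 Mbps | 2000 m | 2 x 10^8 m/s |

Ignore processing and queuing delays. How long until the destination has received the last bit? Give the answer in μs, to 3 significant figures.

L = 52000 bits.
Transmission delay per hop = L/R = 52000/236000000 = 220.339 μs; 2 hops → 440.678 μs.
Propagation delays (d/s per hop): 11, 10 μs; sum = 21 μs.
End-to-end = 462 μs.

462 μs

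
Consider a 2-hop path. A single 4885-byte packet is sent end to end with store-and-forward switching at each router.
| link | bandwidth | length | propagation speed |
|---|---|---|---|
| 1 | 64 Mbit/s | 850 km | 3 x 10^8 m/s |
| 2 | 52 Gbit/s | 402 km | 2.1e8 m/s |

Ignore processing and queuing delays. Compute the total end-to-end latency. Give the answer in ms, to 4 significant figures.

L = 4885 × 8 = 39080 bits.
Transmission delays (L/R per hop): 0.610625, 0.000751538 ms; sum = 0.611377 ms.
Propagation delays (d/s per hop): 2.83333, 1.91429 ms; sum = 4.74762 ms.
End-to-end = 5.359 ms.

5.359 ms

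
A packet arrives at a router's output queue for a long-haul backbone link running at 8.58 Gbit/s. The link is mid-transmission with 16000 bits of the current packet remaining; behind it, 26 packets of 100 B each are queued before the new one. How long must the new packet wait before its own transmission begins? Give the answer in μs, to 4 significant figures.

Each queued packet: L/R = 800/8580000000 = 0.0932401 μs.
26 queued → 2.42424 μs.
Plus remaining 16000 bits of current packet: 1.8648 μs.
Queuing delay = 4.289 μs.

4.289 μs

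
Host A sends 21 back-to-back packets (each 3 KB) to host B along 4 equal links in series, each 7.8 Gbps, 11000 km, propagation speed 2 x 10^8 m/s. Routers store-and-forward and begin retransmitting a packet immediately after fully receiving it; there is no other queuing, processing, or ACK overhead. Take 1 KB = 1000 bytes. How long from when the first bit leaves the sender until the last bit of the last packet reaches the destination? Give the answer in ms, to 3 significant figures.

Per-hop transmission t_tx = L/R = 24000/7800000000 = 0.00307692 ms.
Per-hop propagation t_prop = 11000000/200000000 = 55 ms.
Pipeline fill: first packet needs 4·t_tx to clear all hops; remaining 20 packets each add one t_tx.
Total = (4+21-1)·t_tx + 4·t_prop = 24·0.00307692 + 4·55 = 220 ms.

220 ms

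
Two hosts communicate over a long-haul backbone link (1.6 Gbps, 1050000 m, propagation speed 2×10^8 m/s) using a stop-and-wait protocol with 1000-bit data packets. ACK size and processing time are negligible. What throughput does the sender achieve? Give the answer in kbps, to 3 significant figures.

t_tx = L/R = 1000/1600000000 = 6.25e-07 s.
t_prop = 1050000/200000000 = 0.00525 s; RTT = 0.0105 s.
Cycle = t_tx + RTT = 0.0105006 s.
Throughput = L / cycle = 1000 / 0.0105006 = 95.2 kbps.

95.2 kbps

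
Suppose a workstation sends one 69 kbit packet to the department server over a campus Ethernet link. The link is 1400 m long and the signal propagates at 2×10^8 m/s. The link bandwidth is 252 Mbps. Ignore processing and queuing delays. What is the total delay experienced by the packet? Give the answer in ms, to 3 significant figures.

0.281 ms

L = 69000 bits.
Transmission delay = L/R = 69000 / 252000000 = 0.27381 ms.
Propagation delay = d/s = 1400 m / 200000000 m/s = 0.007 ms.
Total = 0.281 ms.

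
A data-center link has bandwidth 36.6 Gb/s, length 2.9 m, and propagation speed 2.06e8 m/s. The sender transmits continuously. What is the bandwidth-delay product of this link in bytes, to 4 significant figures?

64.41 bytes

Propagation delay = 2.9 / 206000000 = 1.40777e-08 s.
BDP = R × t_prop = 36600000000 × 1.40777e-08 = 515.243 bits.
In bytes: 515.243/8 = 64.41 bytes.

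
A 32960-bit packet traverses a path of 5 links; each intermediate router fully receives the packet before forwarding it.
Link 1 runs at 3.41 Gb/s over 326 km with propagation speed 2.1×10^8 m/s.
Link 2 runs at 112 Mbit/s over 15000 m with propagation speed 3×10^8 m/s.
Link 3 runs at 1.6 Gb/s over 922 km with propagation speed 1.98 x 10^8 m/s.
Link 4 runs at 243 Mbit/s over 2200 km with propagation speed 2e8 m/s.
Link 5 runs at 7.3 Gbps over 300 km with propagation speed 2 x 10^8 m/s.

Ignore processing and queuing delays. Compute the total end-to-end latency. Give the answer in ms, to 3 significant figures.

Transmission delays (L/R per hop): 0.00966569, 0.294286, 0.0206, 0.135638, 0.00451507 ms; sum = 0.464704 ms.
Propagation delays (d/s per hop): 1.55238, 0.05, 4.65657, 11, 1.5 ms; sum = 18.7589 ms.
End-to-end = 19.2 ms.

19.2 ms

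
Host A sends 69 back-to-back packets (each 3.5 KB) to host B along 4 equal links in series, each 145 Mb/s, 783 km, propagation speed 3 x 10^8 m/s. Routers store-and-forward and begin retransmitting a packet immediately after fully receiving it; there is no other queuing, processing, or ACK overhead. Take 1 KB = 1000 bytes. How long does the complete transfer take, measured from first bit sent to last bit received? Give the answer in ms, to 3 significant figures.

Per-hop transmission t_tx = L/R = 28000/145000000 = 0.193103 ms.
Per-hop propagation t_prop = 783000/300000000 = 2.61 ms.
Pipeline fill: first packet needs 4·t_tx to clear all hops; remaining 68 packets each add one t_tx.
Total = (4+69-1)·t_tx + 4·t_prop = 72·0.193103 + 4·2.61 = 24.3 ms.

24.3 ms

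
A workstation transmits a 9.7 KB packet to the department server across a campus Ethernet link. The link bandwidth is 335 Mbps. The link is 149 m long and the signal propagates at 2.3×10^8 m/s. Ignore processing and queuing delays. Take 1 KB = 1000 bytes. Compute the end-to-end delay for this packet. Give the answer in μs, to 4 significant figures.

L = 77600 bits.
Transmission delay = L/R = 77600 / 335000000 = 231.642 μs.
Propagation delay = d/s = 149 m / 2.3e+08 m/s = 0.647826 μs.
Total = 232.3 μs.

232.3 μs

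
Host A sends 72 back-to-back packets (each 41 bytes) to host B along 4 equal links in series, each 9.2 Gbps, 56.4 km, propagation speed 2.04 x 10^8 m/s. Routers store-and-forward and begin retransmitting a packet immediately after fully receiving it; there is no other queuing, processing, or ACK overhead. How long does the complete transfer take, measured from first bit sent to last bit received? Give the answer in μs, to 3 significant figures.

Per-hop transmission t_tx = L/R = 328/9200000000 = 0.0356522 μs.
Per-hop propagation t_prop = 56400/204000000 = 276.471 μs.
Pipeline fill: first packet needs 4·t_tx to clear all hops; remaining 71 packets each add one t_tx.
Total = (4+72-1)·t_tx + 4·t_prop = 75·0.0356522 + 4·276.471 = 1110 μs.

1110 μs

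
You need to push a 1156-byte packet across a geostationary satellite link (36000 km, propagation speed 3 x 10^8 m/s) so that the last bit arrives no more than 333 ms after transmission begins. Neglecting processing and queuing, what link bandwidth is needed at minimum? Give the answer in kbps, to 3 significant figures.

L = 9248 bits.
Propagation delay = 36000000 / 300000000 = 120 ms.
Transmission budget = 333 − 120 = 213 ms.
R ≥ L / t_tx = 9248 bits / 0.213 s = 43.4 kbps.

43.4 kbps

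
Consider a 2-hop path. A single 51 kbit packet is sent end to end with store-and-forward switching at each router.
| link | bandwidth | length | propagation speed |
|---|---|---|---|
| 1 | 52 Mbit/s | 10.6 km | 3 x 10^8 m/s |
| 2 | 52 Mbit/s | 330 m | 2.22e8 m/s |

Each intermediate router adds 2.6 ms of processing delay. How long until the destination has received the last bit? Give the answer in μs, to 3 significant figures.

4600 μs

L = 51000 bits.
Transmission delay per hop = L/R = 51000/52000000 = 980.769 μs; 2 hops → 1961.54 μs.
Propagation delays (d/s per hop): 35.3333, 1.48649 μs; sum = 36.8198 μs.
Processing at 1 router(s): 1 × 2.6 ms = 2600 μs.
End-to-end = 4600 μs.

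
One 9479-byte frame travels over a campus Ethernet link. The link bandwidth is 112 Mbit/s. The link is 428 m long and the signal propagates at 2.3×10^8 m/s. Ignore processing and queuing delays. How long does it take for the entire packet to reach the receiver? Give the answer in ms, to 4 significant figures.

L = 9479 × 8 = 75832 bits.
Transmission delay = L/R = 75832 / 112000000 = 0.677071 ms.
Propagation delay = d/s = 428 m / 2.3e+08 m/s = 0.00186087 ms.
Total = 0.6789 ms.

0.6789 ms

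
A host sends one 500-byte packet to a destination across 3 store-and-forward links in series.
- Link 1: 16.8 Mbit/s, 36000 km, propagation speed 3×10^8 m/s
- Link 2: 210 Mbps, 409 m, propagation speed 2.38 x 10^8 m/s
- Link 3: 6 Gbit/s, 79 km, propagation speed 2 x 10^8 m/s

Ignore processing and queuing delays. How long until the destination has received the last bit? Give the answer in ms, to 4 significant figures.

120.7 ms

L = 500 × 8 = 4000 bits.
Transmission delays (L/R per hop): 0.238095, 0.0190476, 0.000666667 ms; sum = 0.25781 ms.
Propagation delays (d/s per hop): 120, 0.00171849, 0.395 ms; sum = 120.397 ms.
End-to-end = 120.7 ms.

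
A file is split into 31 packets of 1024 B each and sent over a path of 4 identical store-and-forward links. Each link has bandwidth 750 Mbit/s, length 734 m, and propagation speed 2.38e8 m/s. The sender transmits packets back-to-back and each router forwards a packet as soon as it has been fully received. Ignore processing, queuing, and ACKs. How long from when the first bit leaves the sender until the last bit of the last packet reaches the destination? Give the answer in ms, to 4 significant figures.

Per-hop transmission t_tx = L/R = 8192/750000000 = 0.0109227 ms.
Per-hop propagation t_prop = 734/238000000 = 0.00308403 ms.
Pipeline fill: first packet needs 4·t_tx to clear all hops; remaining 30 packets each add one t_tx.
Total = (4+31-1)·t_tx + 4·t_prop = 34·0.0109227 + 4·0.00308403 = 0.3837 ms.

0.3837 ms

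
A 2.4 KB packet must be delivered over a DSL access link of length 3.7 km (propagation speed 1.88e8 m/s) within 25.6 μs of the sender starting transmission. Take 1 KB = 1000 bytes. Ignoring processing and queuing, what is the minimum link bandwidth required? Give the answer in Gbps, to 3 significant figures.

3.24 Gbps

L = 19200 bits.
Propagation delay = 3700 / 188000000 = 19.6809 μs.
Transmission budget = 25.6 − 19.6809 = 5.91915 μs.
R ≥ L / t_tx = 19200 bits / 5.91915e-06 s = 3.24 Gbps.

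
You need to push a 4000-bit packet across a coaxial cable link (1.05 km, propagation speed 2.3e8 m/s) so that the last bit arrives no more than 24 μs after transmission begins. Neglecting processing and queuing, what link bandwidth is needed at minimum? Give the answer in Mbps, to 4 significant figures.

205.8 Mbps

Propagation delay = 1050 / 2.3e+08 = 4.56522 μs.
Transmission budget = 24 − 4.56522 = 19.4348 μs.
R ≥ L / t_tx = 4000 bits / 1.94348e-05 s = 205.8 Mbps.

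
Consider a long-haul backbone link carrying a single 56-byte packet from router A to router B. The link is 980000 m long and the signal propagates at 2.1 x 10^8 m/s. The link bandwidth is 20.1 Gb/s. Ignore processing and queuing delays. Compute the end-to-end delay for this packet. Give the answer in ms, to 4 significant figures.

4.667 ms

L = 56 × 8 = 448 bits.
Transmission delay = L/R = 448 / 20100000000 = 2.22886e-05 ms.
Propagation delay = d/s = 980000 m / 210000000 m/s = 4.66667 ms.
Total = 4.667 ms.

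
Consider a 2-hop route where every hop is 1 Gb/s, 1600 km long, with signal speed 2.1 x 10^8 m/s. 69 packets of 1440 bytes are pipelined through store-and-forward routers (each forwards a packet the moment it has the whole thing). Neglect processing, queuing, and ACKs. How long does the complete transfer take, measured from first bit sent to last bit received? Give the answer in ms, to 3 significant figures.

Per-hop transmission t_tx = L/R = 11520/1000000000 = 0.01152 ms.
Per-hop propagation t_prop = 1600000/210000000 = 7.61905 ms.
Pipeline fill: first packet needs 2·t_tx to clear all hops; remaining 68 packets each add one t_tx.
Total = (2+69-1)·t_tx + 2·t_prop = 70·0.01152 + 2·7.61905 = 16.0 ms.

16.0 ms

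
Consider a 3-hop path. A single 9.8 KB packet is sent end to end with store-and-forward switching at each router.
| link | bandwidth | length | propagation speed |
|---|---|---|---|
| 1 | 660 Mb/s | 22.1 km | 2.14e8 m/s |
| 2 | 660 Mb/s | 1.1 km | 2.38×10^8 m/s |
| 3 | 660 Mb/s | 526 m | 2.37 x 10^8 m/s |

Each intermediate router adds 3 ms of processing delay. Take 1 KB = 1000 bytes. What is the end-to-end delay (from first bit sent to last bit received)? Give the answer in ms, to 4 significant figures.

6.466 ms

L = 78400 bits.
Transmission delay per hop = L/R = 78400/660000000 = 0.118788 ms; 3 hops → 0.356364 ms.
Propagation delays (d/s per hop): 0.103271, 0.00462185, 0.00221941 ms; sum = 0.110112 ms.
Processing at 2 router(s): 2 × 3 ms = 6 ms.
End-to-end = 6.466 ms.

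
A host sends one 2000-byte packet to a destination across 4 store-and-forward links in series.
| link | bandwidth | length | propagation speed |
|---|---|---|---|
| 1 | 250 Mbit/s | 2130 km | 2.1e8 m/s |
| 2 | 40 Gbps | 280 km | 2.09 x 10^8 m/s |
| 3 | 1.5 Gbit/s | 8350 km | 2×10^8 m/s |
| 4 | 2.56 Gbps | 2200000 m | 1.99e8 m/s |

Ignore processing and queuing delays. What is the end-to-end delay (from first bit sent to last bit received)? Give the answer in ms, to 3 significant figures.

L = 2000 × 8 = 16000 bits.
Transmission delays (L/R per hop): 0.064, 0.0004, 0.0106667, 0.00625 ms; sum = 0.0813167 ms.
Propagation delays (d/s per hop): 10.1429, 1.33971, 41.75, 11.0553 ms; sum = 64.2878 ms.
End-to-end = 64.4 ms.

64.4 ms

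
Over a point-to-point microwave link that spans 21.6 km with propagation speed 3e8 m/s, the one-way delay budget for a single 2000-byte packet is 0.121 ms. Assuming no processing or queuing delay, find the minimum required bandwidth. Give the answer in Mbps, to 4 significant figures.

L = 16000 bits.
Propagation delay = 21600 / 300000000 = 0.072 ms.
Transmission budget = 0.121 − 0.072 = 0.049 ms.
R ≥ L / t_tx = 16000 bits / 4.9e-05 s = 326.5 Mbps.

326.5 Mbps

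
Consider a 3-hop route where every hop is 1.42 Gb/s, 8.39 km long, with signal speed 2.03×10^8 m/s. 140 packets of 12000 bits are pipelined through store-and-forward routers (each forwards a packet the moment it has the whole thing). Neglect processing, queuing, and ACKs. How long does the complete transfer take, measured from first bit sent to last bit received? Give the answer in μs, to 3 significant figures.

1320 μs

Per-hop transmission t_tx = L/R = 12000/1420000000 = 8.4507 μs.
Per-hop propagation t_prop = 8390/2.03e+08 = 41.33 μs.
Pipeline fill: first packet needs 3·t_tx to clear all hops; remaining 139 packets each add one t_tx.
Total = (3+140-1)·t_tx + 3·t_prop = 142·8.4507 + 3·41.33 = 1320 μs.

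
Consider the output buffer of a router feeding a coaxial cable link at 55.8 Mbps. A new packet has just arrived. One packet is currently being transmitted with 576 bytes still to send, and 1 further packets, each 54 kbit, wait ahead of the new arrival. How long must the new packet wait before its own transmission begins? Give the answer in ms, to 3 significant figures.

Each queued packet: L/R = 54000/55800000 = 0.967742 ms.
1 queued → 0.967742 ms.
Plus remaining 4608 bits of current packet: 0.0825806 ms.
Queuing delay = 1.05 ms.

1.05 ms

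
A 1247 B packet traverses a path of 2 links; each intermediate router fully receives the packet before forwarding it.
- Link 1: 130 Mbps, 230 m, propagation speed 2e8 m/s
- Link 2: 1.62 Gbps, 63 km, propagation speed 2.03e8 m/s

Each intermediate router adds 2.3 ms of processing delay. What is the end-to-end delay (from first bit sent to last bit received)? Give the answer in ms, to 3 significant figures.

2.69 ms

L = 1247 × 8 = 9976 bits.
Transmission delays (L/R per hop): 0.0767385, 0.00615802 ms; sum = 0.0828965 ms.
Propagation delays (d/s per hop): 0.00115, 0.310345 ms; sum = 0.311495 ms.
Processing at 1 router(s): 1 × 2.3 ms = 2.3 ms.
End-to-end = 2.69 ms.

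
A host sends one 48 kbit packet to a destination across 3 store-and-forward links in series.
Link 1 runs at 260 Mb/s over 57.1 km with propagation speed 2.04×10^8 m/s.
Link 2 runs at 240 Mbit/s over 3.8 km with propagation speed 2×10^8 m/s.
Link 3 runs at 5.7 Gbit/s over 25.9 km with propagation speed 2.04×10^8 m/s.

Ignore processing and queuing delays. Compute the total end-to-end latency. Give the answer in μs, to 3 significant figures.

819 μs

L = 48000 bits.
Transmission delays (L/R per hop): 184.615, 200, 8.42105 μs; sum = 393.036 μs.
Propagation delays (d/s per hop): 279.902, 19, 126.961 μs; sum = 425.863 μs.
End-to-end = 819 μs.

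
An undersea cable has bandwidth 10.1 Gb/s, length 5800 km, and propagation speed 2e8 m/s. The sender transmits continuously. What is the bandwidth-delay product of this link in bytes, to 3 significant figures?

36600000 bytes

Propagation delay = 5800000 / 200000000 = 0.029 s.
BDP = R × t_prop = 10100000000 × 0.029 = 292900000 bits.
In bytes: 292900000/8 = 36600000 bytes.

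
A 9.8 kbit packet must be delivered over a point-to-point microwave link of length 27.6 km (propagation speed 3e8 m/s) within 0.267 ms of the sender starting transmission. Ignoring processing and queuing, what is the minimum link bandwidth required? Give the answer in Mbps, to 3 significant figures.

56.0 Mbps

Propagation delay = 27600 / 300000000 = 0.092 ms.
Transmission budget = 0.267 − 0.092 = 0.175 ms.
R ≥ L / t_tx = 9800 bits / 0.000175 s = 56.0 Mbps.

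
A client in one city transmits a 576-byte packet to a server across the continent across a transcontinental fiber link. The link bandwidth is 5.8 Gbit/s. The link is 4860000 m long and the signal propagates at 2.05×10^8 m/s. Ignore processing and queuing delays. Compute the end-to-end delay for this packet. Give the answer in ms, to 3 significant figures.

23.7 ms

L = 576 × 8 = 4608 bits.
Transmission delay = L/R = 4608 / 5800000000 = 0.000794483 ms.
Propagation delay = d/s = 4860000 m / 2.05e+08 m/s = 23.7073 ms.
Total = 23.7 ms.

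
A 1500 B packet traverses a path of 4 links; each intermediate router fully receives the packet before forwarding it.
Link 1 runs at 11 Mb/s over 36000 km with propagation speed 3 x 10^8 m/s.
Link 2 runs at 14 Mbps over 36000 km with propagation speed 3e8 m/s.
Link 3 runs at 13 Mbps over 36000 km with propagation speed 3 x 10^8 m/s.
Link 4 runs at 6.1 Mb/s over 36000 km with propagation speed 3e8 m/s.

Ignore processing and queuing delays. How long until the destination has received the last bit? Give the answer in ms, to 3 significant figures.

L = 1500 × 8 = 12000 bits.
Transmission delays (L/R per hop): 1.09091, 0.857143, 0.923077, 1.96721 ms; sum = 4.83834 ms.
Propagation delays (d/s per hop): 120, 120, 120, 120 ms; sum = 480 ms.
End-to-end = 485 ms.

485 ms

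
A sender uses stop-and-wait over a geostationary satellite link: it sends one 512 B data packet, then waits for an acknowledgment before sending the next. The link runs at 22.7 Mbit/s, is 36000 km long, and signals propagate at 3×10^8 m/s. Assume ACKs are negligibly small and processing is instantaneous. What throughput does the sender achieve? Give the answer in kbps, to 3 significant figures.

t_tx = L/R = 4096/22700000 = 0.000180441 s.
t_prop = 36000000/300000000 = 0.12 s; RTT = 0.24 s.
Cycle = t_tx + RTT = 0.24018 s.
Throughput = L / cycle = 4096 / 0.24018 = 17.1 kbps.

17.1 kbps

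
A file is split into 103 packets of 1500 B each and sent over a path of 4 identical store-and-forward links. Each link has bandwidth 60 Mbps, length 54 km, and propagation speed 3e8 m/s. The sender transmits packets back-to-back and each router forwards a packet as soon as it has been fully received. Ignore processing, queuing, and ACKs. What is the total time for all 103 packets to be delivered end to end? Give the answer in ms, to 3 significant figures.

21.9 ms

Per-hop transmission t_tx = L/R = 12000/60000000 = 0.2 ms.
Per-hop propagation t_prop = 54000/300000000 = 0.18 ms.
Pipeline fill: first packet needs 4·t_tx to clear all hops; remaining 102 packets each add one t_tx.
Total = (4+103-1)·t_tx + 4·t_prop = 106·0.2 + 4·0.18 = 21.9 ms.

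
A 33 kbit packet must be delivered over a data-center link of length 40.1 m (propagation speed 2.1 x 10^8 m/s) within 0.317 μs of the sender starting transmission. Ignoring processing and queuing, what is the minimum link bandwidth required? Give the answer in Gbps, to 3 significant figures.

Propagation delay = 40.1 / 210000000 = 0.190952 μs.
Transmission budget = 0.317 − 0.190952 = 0.126048 μs.
R ≥ L / t_tx = 33000 bits / 1.26048e-07 s = 262 Gbps.

262 Gbps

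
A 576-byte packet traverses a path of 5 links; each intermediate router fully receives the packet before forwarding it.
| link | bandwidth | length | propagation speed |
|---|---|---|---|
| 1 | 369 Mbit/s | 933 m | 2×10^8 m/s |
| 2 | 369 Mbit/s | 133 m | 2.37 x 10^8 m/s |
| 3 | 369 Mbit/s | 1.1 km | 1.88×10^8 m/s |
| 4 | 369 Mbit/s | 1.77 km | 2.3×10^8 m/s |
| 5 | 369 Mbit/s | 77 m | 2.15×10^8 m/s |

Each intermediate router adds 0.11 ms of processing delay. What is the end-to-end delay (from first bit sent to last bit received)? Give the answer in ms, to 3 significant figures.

0.522 ms

L = 576 × 8 = 4608 bits.
Transmission delay per hop = L/R = 4608/369000000 = 0.0124878 ms; 5 hops → 0.062439 ms.
Propagation delays (d/s per hop): 0.004665, 0.000561181, 0.00585106, 0.00769565, 0.00035814 ms; sum = 0.019131 ms.
Processing at 4 router(s): 4 × 0.11 ms = 0.44 ms.
End-to-end = 0.522 ms.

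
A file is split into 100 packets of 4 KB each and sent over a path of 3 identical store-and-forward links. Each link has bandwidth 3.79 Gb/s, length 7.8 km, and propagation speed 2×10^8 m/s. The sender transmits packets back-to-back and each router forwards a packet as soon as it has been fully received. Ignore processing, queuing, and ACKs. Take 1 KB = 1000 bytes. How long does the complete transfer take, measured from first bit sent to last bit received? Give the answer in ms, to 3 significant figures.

Per-hop transmission t_tx = L/R = 32000/3790000000 = 0.00844327 ms.
Per-hop propagation t_prop = 7800/200000000 = 0.039 ms.
Pipeline fill: first packet needs 3·t_tx to clear all hops; remaining 99 packets each add one t_tx.
Total = (3+100-1)·t_tx + 3·t_prop = 102·0.00844327 + 3·0.039 = 0.978 ms.

0.978 ms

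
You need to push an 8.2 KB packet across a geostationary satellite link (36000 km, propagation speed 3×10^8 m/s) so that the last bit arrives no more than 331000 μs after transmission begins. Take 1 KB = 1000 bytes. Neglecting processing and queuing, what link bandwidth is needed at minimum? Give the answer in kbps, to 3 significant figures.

L = 65600 bits.
Propagation delay = 36000000 / 300000000 = 120000 μs.
Transmission budget = 331000 − 120000 = 211000 μs.
R ≥ L / t_tx = 65600 bits / 0.211 s = 311 kbps.

311 kbps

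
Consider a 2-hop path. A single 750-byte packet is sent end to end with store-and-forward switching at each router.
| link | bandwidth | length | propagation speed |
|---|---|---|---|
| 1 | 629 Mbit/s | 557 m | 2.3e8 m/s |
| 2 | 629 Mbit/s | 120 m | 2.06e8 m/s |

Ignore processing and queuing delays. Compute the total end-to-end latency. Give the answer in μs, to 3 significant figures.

22.1 μs

L = 750 × 8 = 6000 bits.
Transmission delay per hop = L/R = 6000/629000000 = 9.53895 μs; 2 hops → 19.0779 μs.
Propagation delays (d/s per hop): 2.42174, 0.582524 μs; sum = 3.00426 μs.
End-to-end = 22.1 μs.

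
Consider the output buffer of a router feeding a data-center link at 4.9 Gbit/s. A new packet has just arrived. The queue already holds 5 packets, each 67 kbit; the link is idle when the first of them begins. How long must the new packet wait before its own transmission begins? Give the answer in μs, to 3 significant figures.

68.4 μs

Each queued packet: L/R = 67000/4900000000 = 13.6735 μs.
5 queued → 68.3673 μs.
Queuing delay = 68.4 μs.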